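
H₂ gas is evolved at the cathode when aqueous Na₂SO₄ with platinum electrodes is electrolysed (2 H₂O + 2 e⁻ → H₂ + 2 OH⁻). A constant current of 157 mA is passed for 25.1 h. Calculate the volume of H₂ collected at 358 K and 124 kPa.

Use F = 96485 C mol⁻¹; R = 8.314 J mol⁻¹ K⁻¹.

Q = I·t = 0.1570 A × 90360 s = 14190 C.
n(e⁻) = Q/F = 14190 / 96485 = 0.1470 mol.
2 electrons are transferred per H₂ molecule, so n(H₂) = 0.1470 / 2 = 0.07352 mol.
V = nRT/P = (0.07352 × 8.314 × 358) / (124 × 10³ Pa) = 0.00176 m³ = 1.76 L.

1.76 L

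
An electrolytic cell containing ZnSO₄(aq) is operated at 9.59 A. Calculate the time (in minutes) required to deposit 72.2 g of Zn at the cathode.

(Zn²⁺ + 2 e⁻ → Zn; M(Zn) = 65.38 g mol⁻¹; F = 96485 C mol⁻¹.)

370 min

n(Zn) = m/M = 72.2 / 65.38 = 1.104 mol.
Each Zn atom requires 2 electrons, so n(e⁻) = 2 × 1.104 = 2.209 mol.
Q = n(e⁻)·F = 2.209 × 96485 = 213100 C.
t = Q/I = 213100 / 9.590 A = 22220 s = 370 min.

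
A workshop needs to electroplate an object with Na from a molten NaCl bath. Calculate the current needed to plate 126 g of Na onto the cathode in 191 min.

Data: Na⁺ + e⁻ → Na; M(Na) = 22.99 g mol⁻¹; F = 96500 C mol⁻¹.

n(Na) = 126 / 22.99 = 5.481 mol.
n(e⁻) = 1 × 5.481 = 5.481 mol.
Q = n(e⁻)·F = 5.481 × 96500 = 528900 C.
I = Q/t = 528900 / 11460 s = 46.2 A.

46.2 A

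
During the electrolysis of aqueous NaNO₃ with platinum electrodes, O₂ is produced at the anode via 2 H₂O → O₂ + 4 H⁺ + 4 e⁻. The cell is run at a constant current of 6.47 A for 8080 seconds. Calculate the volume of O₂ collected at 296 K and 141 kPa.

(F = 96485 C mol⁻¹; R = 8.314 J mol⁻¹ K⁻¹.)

2.36 L

Q = I·t = 6.470 A × 8080.0 s = 52280 C.
n(e⁻) = Q/F = 52280 / 96485 = 0.5418 mol.
4 electrons are transferred per O₂ molecule, so n(O₂) = 0.5418 / 4 = 0.1355 mol.
V = nRT/P = (0.1355 × 8.314 × 296) / (141 × 10³ Pa) = 0.00236 m³ = 2.36 L.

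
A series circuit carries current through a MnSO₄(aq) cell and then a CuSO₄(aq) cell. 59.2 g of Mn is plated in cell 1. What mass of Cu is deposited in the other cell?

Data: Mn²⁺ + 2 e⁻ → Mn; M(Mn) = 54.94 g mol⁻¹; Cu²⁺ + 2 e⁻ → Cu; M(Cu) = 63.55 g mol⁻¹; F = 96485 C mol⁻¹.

68.5 g

n(Mn) = 59.2 / 54.94 = 1.078 mol.
Since Mn²⁺ + 2 e⁻ → Mn, n(e⁻) passed = 2 × 1.078 = 2.155 mol.
Cells in series carry the same charge, so the same 2.155 mol of electrons passes through cell 2.
Cu²⁺ + 2 e⁻ → Cu, so n(Cu) = 2.155 / 2 = 1.078 mol.
m(Cu) = 1.078 × 63.55 = 68.5 g.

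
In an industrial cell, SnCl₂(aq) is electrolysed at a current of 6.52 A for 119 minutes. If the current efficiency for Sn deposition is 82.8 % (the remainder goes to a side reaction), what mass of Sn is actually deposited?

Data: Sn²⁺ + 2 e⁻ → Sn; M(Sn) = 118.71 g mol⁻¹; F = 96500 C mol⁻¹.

Q = I·t = 6.520 × 7140.0 = 46550 C.
n(e⁻) = 46550/96500 = 0.4824 mol; theoretically n(Sn) = 0.4824/2 = 0.2412 mol, m_theo = 28.63 g.
At 82.8 % efficiency, m_actual = 0.828 × 28.63 = 23.7 g.

23.7 g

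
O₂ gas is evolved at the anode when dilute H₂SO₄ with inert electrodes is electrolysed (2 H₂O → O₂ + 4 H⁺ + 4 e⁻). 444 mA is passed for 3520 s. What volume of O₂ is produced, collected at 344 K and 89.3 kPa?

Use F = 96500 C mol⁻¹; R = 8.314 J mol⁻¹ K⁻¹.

0.130 L

Q = I·t = 0.4440 A × 3520.0 s = 1563 C.
n(e⁻) = Q/F = 1563 / 96500 = 0.01620 mol.
4 electrons are transferred per O₂ molecule, so n(O₂) = 0.01620 / 4 = 0.004049 mol.
V = nRT/P = (0.004049 × 8.314 × 344) / (89.3 × 10³ Pa) = 1.30 × 10⁻⁴ m³ = 0.130 L.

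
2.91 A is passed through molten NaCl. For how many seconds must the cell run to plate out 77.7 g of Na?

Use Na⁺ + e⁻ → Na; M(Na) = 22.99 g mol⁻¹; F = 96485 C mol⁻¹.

1.12 × 10⁵ s

n(Na) = m/M = 77.7 / 22.99 = 3.380 mol.
Each Na atom requires 1 electron, so n(e⁻) = 1 × 3.380 = 3.380 mol.
Q = n(e⁻)·F = 3.380 × 96485 = 326100 C.
t = Q/I = 326100 / 2.910 A = 112100 s.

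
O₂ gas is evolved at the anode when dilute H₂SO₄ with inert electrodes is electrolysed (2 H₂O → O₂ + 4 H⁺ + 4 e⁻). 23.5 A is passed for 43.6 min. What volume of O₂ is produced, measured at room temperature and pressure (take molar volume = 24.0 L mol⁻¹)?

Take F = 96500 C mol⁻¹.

Q = I·t = 23.50 A × 2616.0 s = 61480 C.
n(e⁻) = Q/F = 61480 / 96500 = 0.6371 mol.
4 electrons are transferred per O₂ molecule, so n(O₂) = 0.6371 / 4 = 0.1593 mol.
V = n × V_m = 0.1593 × 24.0 = 3.82 L.

3.82 L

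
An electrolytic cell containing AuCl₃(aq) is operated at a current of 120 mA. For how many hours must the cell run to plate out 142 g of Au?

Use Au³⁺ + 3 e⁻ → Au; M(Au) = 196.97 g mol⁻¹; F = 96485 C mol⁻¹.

483 h

n(Au) = m/M = 142 / 196.97 = 0.7209 mol.
Each Au atom requires 3 electrons, so n(e⁻) = 3 × 0.7209 = 2.163 mol.
Q = n(e⁻)·F = 2.163 × 96485 = 208700 C.
t = Q/I = 208700 / 0.1200 A = 1739000 s = 483 h.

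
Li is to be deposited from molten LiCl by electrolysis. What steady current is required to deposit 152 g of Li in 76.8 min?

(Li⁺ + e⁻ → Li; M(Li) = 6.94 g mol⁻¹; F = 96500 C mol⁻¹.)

459 A

n(Li) = 152 / 6.94 = 21.90 mol.
n(e⁻) = 1 × 21.90 = 21.90 mol.
Q = n(e⁻)·F = 21.90 × 96500 = 2114000 C.
I = Q/t = 2114000 / 4608.0 s = 459 A.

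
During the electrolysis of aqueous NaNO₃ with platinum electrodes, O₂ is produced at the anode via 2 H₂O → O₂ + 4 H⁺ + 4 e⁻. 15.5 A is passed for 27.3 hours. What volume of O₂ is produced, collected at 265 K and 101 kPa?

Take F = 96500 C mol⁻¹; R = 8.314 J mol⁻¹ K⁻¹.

86.1 L

Q = I·t = 15.50 A × 98280 s = 1523000 C.
n(e⁻) = Q/F = 1523000 / 96500 = 15.79 mol.
4 electrons are transferred per O₂ molecule, so n(O₂) = 15.79 / 4 = 3.946 mol.
V = nRT/P = (3.946 × 8.314 × 265) / (101 × 10³ Pa) = 0.0861 m³ = 86.1 L.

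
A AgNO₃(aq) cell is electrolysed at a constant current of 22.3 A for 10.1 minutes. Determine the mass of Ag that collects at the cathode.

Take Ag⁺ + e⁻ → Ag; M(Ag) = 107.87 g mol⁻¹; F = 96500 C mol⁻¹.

Q = I·t = 22.30 A × 606.00 s = 13510 C.
n(e⁻) = Q/F = 13510 / 96500 = 0.1400 mol.
Ag⁺ + e⁻ → Ag, so n(Ag) = n(e⁻)/1 = 0.1400 mol.
m = n·M = 0.1400 × 107.87 = 15.1 g.

15.1 g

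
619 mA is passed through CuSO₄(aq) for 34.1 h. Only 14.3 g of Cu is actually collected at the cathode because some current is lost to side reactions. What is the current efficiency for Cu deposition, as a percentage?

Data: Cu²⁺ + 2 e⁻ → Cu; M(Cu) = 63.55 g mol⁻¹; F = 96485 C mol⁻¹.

Q = I·t = 0.6190 × 122760 = 75990 C; n(e⁻) = 75990/96485 = 0.7876 mol.
Theoretical n(Cu) = n(e⁻)/2 = 0.3938 mol, i.e. m_theo = 0.3938 × 63.55 = 25.02 g.
Efficiency = m_actual / m_theo = 14.3 / 25.02 = 57.1 %.

57.1 %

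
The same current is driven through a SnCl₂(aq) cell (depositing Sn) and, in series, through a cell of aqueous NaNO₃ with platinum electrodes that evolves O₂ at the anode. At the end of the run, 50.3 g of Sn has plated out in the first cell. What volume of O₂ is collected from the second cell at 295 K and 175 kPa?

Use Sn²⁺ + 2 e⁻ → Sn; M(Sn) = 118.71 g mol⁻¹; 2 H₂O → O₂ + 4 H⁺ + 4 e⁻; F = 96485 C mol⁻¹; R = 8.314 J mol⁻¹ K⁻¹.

2.97 L

n(Sn) = 50.3 / 118.71 = 0.4237 mol, so n(e⁻) = 2 × 0.4237 = 0.8474 mol.
The cells are in series, so the same 0.8474 mol of electrons passes through the second cell.
2 H₂O → O₂ + 4 H⁺ + 4 e⁻ — 4 mol e⁻ per mol O₂, so n(O₂) = 0.8474/4 = 0.2119 mol.
V = nRT/P = (0.2119 × 8.314 × 295) / (175 × 10³) = 0.00297 m³ = 2.97 L.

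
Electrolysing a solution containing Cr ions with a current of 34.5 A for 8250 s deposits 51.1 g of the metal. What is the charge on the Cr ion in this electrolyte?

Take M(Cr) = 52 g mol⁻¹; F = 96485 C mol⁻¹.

+3

Q = I·t = 34.50 A × 8250.0 s = 284600 C, so n(e⁻) = 284600/96485 = 2.950 mol.
n(Cr) deposited = 51.1 / 52 = 0.9827 mol.
Electrons per atom = n(e⁻)/n(Cr) = 2.950 / 0.9827 = 3.00 ≈ 3, so the ion is Cr³⁺.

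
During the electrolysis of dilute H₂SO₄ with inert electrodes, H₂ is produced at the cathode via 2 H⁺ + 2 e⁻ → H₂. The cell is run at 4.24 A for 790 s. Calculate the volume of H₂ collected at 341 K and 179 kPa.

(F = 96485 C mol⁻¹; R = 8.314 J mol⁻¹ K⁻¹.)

Q = I·t = 4.240 A × 790.00 s = 3350 C.
n(e⁻) = Q/F = 3350 / 96485 = 0.03472 mol.
2 electrons are transferred per H₂ molecule, so n(H₂) = 0.03472 / 2 = 0.01736 mol.
V = nRT/P = (0.01736 × 8.314 × 341) / (179 × 10³ Pa) = 2.75 × 10⁻⁴ m³ = 0.275 L.

0.275 L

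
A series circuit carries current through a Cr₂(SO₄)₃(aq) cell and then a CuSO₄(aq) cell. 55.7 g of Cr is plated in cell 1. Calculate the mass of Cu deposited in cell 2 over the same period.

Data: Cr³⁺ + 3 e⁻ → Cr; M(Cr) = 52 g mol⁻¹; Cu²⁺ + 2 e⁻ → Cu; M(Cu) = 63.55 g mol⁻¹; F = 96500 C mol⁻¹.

n(Cr) = 55.7 / 52 = 1.071 mol.
Since Cr³⁺ + 3 e⁻ → Cr, n(e⁻) passed = 3 × 1.071 = 3.213 mol.
Cells in series carry the same charge, so the same 3.213 mol of electrons passes through cell 2.
Cu²⁺ + 2 e⁻ → Cu, so n(Cu) = 3.213 / 2 = 1.607 mol.
m(Cu) = 1.607 × 63.55 = 102 g.

102 g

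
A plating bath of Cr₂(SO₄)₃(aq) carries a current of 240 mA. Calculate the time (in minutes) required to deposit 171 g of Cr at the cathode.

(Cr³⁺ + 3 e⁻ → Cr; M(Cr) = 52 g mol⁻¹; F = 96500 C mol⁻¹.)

66100 min

n(Cr) = m/M = 171 / 52 = 3.288 mol.
Each Cr atom requires 3 electrons, so n(e⁻) = 3 × 3.288 = 9.865 mol.
Q = n(e⁻)·F = 9.865 × 96500 = 952000 C.
t = Q/I = 952000 / 0.2400 A = 3967000 s = 66100 min.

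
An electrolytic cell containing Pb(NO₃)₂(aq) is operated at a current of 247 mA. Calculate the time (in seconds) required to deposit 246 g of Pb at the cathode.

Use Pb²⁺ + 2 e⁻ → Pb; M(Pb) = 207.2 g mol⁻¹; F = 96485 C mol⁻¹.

n(Pb) = m/M = 246 / 207.2 = 1.187 mol.
Each Pb atom requires 2 electrons, so n(e⁻) = 2 × 1.187 = 2.375 mol.
Q = n(e⁻)·F = 2.375 × 96485 = 229100 C.
t = Q/I = 229100 / 0.2470 A = 927600 s.

9.28 × 10⁵ s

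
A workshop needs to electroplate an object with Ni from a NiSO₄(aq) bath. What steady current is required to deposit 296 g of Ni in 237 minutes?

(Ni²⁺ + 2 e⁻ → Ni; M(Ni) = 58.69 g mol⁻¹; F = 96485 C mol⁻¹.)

n(Ni) = 296 / 58.69 = 5.043 mol.
n(e⁻) = 2 × 5.043 = 10.09 mol.
Q = n(e⁻)·F = 10.09 × 96485 = 973200 C.
I = Q/t = 973200 / 14220 s = 68.4 A.

68.4 A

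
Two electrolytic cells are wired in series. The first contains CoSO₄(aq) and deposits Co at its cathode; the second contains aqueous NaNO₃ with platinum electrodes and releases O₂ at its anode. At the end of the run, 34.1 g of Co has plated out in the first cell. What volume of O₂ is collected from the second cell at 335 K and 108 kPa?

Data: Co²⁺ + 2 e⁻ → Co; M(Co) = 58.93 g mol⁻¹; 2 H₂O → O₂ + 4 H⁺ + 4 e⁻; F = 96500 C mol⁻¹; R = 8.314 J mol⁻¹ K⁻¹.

n(Co) = 34.1 / 58.93 = 0.5787 mol, so n(e⁻) = 2 × 0.5787 = 1.157 mol.
The cells are in series, so the same 1.157 mol of electrons passes through the second cell.
2 H₂O → O₂ + 4 H⁺ + 4 e⁻ — 4 mol e⁻ per mol O₂, so n(O₂) = 1.157/4 = 0.2893 mol.
V = nRT/P = (0.2893 × 8.314 × 335) / (108 × 10³) = 0.00746 m³ = 7.46 L.

7.46 L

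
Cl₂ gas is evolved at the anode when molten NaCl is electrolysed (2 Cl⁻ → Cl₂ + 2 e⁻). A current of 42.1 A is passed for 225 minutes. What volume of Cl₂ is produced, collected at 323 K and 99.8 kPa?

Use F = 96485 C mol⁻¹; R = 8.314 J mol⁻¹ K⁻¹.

79.3 L

Q = I·t = 42.10 A × 13500 s = 568400 C.
n(e⁻) = Q/F = 568400 / 96485 = 5.891 mol.
2 electrons are transferred per Cl₂ molecule, so n(Cl₂) = 5.891 / 2 = 2.945 mol.
V = nRT/P = (2.945 × 8.314 × 323) / (99.8 × 10³ Pa) = 0.0793 m³ = 79.3 L.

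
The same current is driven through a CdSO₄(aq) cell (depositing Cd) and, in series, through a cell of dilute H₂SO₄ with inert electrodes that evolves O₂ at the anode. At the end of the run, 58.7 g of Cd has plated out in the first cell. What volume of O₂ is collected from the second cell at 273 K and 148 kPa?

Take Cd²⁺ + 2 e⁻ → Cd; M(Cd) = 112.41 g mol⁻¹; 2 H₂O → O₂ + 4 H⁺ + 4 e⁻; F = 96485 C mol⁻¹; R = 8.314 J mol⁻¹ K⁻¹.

n(Cd) = 58.7 / 112.41 = 0.5222 mol, so n(e⁻) = 2 × 0.5222 = 1.044 mol.
The cells are in series, so the same 1.044 mol of electrons passes through the second cell.
2 H₂O → O₂ + 4 H⁺ + 4 e⁻ — 4 mol e⁻ per mol O₂, so n(O₂) = 1.044/4 = 0.2611 mol.
V = nRT/P = (0.2611 × 8.314 × 273) / (148 × 10³) = 0.00400 m³ = 4.00 L.

4.00 L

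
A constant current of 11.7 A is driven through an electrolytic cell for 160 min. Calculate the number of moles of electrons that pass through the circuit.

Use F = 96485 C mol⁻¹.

Q = I·t = 11.70 A × 9600.0 s = 112300 C.
n(e⁻) = Q/F = 112300 / 96485 = 1.16 mol.

1.16 mol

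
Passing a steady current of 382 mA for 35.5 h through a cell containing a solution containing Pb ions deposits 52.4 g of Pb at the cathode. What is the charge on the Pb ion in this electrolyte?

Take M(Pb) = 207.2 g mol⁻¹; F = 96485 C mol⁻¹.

+2

Q = I·t = 0.3820 A × 127800 s = 48820 C, so n(e⁻) = 48820/96485 = 0.5060 mol.
n(Pb) deposited = 52.4 / 207.2 = 0.2529 mol.
Electrons per atom = n(e⁻)/n(Pb) = 0.5060 / 0.2529 = 2.00 ≈ 2, so the ion is Pb²⁺.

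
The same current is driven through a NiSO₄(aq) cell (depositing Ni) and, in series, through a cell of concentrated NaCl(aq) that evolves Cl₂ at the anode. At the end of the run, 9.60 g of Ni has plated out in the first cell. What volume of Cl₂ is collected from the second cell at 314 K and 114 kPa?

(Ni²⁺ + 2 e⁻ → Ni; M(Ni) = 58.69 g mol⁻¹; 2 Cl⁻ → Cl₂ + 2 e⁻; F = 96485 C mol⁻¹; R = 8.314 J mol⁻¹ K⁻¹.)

3.75 L

n(Ni) = 9.60 / 58.69 = 0.1636 mol, so n(e⁻) = 2 × 0.1636 = 0.3271 mol.
The cells are in series, so the same 0.3271 mol of electrons passes through the second cell.
2 Cl⁻ → Cl₂ + 2 e⁻ — 2 mol e⁻ per mol Cl₂, so n(Cl₂) = 0.3271/2 = 0.1636 mol.
V = nRT/P = (0.1636 × 8.314 × 314) / (114 × 10³) = 0.00375 m³ = 3.75 L.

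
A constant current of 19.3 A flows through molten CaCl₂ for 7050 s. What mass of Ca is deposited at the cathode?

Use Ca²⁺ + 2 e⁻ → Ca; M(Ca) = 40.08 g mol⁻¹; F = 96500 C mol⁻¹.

Q = I·t = 19.30 A × 7050.0 s = 136100 C.
n(e⁻) = Q/F = 136100 / 96500 = 1.410 mol.
Ca²⁺ + 2 e⁻ → Ca, so n(Ca) = n(e⁻)/2 = 0.7050 mol.
m = n·M = 0.7050 × 40.08 = 28.3 g.

28.3 g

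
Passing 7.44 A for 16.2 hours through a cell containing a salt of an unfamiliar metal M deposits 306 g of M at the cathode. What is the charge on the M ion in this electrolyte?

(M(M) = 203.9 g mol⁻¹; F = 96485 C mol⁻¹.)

Q = I·t = 7.440 A × 58320 s = 433900 C, so n(e⁻) = 433900/96485 = 4.497 mol.
n(M) deposited = 306 / 203.9 = 1.501 mol.
Electrons per atom = n(e⁻)/n(M) = 4.497 / 1.501 = 3.00 ≈ 3, so the ion is M³⁺.

+3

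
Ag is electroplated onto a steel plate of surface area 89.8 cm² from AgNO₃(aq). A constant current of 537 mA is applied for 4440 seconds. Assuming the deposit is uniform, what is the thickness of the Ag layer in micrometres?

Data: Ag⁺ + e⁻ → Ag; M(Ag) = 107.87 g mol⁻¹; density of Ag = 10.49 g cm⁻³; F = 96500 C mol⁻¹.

Q = I·t = 0.5370 × 4440.0 = 2384 C; n(e⁻) = 0.02471 mol.
n(Ag) = n(e⁻)/1 = 0.02471 mol, so m = 0.02471 × 107.87 = 2.665 g.
Volume = m/ρ = 2.665 / 10.49 = 0.2541 cm³.
Thickness = V/A = 0.2541 / 89.8 = 0.00283 cm = 28.3 μm.

28.3 μm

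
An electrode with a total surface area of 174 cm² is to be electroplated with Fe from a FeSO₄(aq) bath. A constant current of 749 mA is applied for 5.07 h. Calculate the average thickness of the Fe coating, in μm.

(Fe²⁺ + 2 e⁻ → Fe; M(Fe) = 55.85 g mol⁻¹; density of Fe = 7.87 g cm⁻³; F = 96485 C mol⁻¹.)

Q = I·t = 0.7490 × 18252 = 13670 C; n(e⁻) = 0.1417 mol.
n(Fe) = n(e⁻)/2 = 0.07084 mol, so m = 0.07084 × 55.85 = 3.957 g.
Volume = m/ρ = 3.957 / 7.87 = 0.5027 cm³.
Thickness = V/A = 0.5027 / 174 = 0.00289 cm = 28.9 μm.

28.9 μm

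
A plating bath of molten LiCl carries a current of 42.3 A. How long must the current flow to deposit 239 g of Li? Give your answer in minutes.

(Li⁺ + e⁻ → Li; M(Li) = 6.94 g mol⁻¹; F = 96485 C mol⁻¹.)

1310 min

n(Li) = m/M = 239 / 6.94 = 34.44 mol.
Each Li atom requires 1 electron, so n(e⁻) = 1 × 34.44 = 34.44 mol.
Q = n(e⁻)·F = 34.44 × 96485 = 3323000 C.
t = Q/I = 3323000 / 42.30 A = 78550 s = 1310 min.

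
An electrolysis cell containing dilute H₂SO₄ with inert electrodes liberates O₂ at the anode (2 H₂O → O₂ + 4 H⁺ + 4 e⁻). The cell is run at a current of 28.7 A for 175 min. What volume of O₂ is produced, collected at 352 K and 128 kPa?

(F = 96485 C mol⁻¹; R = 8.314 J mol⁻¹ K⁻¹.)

Q = I·t = 28.70 A × 10500 s = 301400 C.
n(e⁻) = Q/F = 301400 / 96485 = 3.123 mol.
4 electrons are transferred per O₂ molecule, so n(O₂) = 3.123 / 4 = 0.7808 mol.
V = nRT/P = (0.7808 × 8.314 × 352) / (128 × 10³ Pa) = 0.0179 m³ = 17.9 L.

17.9 L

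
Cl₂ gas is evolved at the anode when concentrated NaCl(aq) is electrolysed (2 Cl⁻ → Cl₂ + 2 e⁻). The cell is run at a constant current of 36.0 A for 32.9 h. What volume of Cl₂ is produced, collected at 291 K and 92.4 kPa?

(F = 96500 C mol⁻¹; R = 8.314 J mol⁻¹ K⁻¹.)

Q = I·t = 36.00 A × 118440 s = 4264000 C.
n(e⁻) = Q/F = 4264000 / 96500 = 44.18 mol.
2 electrons are transferred per Cl₂ molecule, so n(Cl₂) = 44.18 / 2 = 22.09 mol.
V = nRT/P = (22.09 × 8.314 × 291) / (92.4 × 10³ Pa) = 0.578 m³ = 578 L.

578 L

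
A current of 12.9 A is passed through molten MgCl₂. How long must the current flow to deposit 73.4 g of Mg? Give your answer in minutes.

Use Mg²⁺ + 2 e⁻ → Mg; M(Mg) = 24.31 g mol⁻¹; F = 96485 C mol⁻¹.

753 min

n(Mg) = m/M = 73.4 / 24.31 = 3.019 mol.
Each Mg atom requires 2 electrons, so n(e⁻) = 2 × 3.019 = 6.039 mol.
Q = n(e⁻)·F = 6.039 × 96485 = 582600 C.
t = Q/I = 582600 / 12.90 A = 45170 s = 753 min.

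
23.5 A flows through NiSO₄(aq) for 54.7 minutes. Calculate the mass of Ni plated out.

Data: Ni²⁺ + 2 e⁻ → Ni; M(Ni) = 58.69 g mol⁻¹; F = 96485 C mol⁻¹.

Q = I·t = 23.50 A × 3282.0 s = 77130 C.
n(e⁻) = Q/F = 77130 / 96485 = 0.7994 mol.
Ni²⁺ + 2 e⁻ → Ni, so n(Ni) = n(e⁻)/2 = 0.3997 mol.
m = n·M = 0.3997 × 58.69 = 23.5 g.

23.5 g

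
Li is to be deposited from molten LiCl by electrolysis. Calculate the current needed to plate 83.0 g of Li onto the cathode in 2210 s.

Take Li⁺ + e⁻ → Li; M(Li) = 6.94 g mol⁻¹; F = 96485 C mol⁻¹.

n(Li) = 83.0 / 6.94 = 11.96 mol.
n(e⁻) = 1 × 11.96 = 11.96 mol.
Q = n(e⁻)·F = 11.96 × 96485 = 1154000 C.
I = Q/t = 1154000 / 2210.0 s = 522 A.

522 A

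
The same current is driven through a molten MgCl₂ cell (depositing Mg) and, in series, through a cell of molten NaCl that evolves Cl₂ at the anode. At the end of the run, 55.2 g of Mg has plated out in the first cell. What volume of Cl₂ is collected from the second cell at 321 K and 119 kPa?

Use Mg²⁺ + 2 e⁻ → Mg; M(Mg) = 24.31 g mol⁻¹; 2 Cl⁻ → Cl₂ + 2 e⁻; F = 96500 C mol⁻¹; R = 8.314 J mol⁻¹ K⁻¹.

50.9 L

n(Mg) = 55.2 / 24.31 = 2.271 mol, so n(e⁻) = 2 × 2.271 = 4.541 mol.
The cells are in series, so the same 4.541 mol of electrons passes through the second cell.
2 Cl⁻ → Cl₂ + 2 e⁻ — 2 mol e⁻ per mol Cl₂, so n(Cl₂) = 4.541/2 = 2.271 mol.
V = nRT/P = (2.271 × 8.314 × 321) / (119 × 10³) = 0.0509 m³ = 50.9 L.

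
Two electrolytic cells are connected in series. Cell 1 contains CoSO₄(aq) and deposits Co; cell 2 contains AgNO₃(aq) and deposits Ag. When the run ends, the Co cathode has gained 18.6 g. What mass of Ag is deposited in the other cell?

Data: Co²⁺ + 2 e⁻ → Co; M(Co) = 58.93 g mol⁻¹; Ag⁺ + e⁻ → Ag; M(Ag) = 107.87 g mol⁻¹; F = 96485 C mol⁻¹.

68.1 g

n(Co) = 18.6 / 58.93 = 0.3156 mol.
Since Co²⁺ + 2 e⁻ → Co, n(e⁻) passed = 2 × 0.3156 = 0.6313 mol.
Cells in series carry the same charge, so the same 0.6313 mol of electrons passes through cell 2.
Ag⁺ + e⁻ → Ag, so n(Ag) = 0.6313 / 1 = 0.6313 mol.
m(Ag) = 0.6313 × 107.87 = 68.1 g.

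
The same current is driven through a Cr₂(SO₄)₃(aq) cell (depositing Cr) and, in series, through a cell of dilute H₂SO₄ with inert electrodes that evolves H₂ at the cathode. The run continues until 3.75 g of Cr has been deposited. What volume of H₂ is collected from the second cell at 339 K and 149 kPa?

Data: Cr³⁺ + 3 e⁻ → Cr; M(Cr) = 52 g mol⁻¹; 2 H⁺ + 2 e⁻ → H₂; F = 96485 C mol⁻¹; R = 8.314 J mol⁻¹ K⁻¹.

n(Cr) = 3.75 / 52 = 0.07212 mol, so n(e⁻) = 3 × 0.07212 = 0.2163 mol.
The cells are in series, so the same 0.2163 mol of electrons passes through the second cell.
2 H⁺ + 2 e⁻ → H₂ — 2 mol e⁻ per mol H₂, so n(H₂) = 0.2163/2 = 0.1082 mol.
V = nRT/P = (0.1082 × 8.314 × 339) / (149 × 10³) = 0.00205 m³ = 2.05 L.

2.05 L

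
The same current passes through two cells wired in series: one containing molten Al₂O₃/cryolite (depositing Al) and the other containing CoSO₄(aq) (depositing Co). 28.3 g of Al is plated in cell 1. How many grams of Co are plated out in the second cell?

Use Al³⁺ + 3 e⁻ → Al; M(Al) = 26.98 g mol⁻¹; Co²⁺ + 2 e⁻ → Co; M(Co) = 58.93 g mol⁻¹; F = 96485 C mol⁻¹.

92.7 g

n(Al) = 28.3 / 26.98 = 1.049 mol.
Since Al³⁺ + 3 e⁻ → Al, n(e⁻) passed = 3 × 1.049 = 3.147 mol.
Cells in series carry the same charge, so the same 3.147 mol of electrons passes through cell 2.
Co²⁺ + 2 e⁻ → Co, so n(Co) = 3.147 / 2 = 1.573 mol.
m(Co) = 1.573 × 58.93 = 92.7 g.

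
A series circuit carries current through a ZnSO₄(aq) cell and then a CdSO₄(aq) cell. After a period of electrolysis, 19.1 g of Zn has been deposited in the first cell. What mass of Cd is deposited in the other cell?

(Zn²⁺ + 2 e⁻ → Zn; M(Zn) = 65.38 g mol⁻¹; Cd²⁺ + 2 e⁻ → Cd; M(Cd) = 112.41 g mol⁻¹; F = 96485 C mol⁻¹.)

32.8 g

n(Zn) = 19.1 / 65.38 = 0.2921 mol.
Since Zn²⁺ + 2 e⁻ → Zn, n(e⁻) passed = 2 × 0.2921 = 0.5843 mol.
Cells in series carry the same charge, so the same 0.5843 mol of electrons passes through cell 2.
Cd²⁺ + 2 e⁻ → Cd, so n(Cd) = 0.5843 / 2 = 0.2921 mol.
m(Cd) = 0.2921 × 112.41 = 32.8 g.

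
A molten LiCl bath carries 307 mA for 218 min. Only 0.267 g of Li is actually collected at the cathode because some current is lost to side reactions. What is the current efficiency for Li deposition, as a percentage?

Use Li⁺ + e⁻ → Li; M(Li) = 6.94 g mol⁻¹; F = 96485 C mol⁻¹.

Q = I·t = 0.3070 × 13080 = 4016 C; n(e⁻) = 4016/96485 = 0.04162 mol.
Theoretical n(Li) = n(e⁻)/1 = 0.04162 mol, i.e. m_theo = 0.04162 × 6.94 = 0.2888 g.
Efficiency = m_actual / m_theo = 0.267 / 0.2888 = 92.4 %.

92.4 %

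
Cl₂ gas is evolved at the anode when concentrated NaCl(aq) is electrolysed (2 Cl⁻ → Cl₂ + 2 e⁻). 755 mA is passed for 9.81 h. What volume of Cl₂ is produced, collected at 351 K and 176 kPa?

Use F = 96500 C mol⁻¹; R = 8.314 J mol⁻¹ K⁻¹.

2.29 L

Q = I·t = 0.7550 A × 35316 s = 26660 C.
n(e⁻) = Q/F = 26660 / 96500 = 0.2763 mol.
2 electrons are transferred per Cl₂ molecule, so n(Cl₂) = 0.2763 / 2 = 0.1382 mol.
V = nRT/P = (0.1382 × 8.314 × 351) / (176 × 10³ Pa) = 0.00229 m³ = 2.29 L.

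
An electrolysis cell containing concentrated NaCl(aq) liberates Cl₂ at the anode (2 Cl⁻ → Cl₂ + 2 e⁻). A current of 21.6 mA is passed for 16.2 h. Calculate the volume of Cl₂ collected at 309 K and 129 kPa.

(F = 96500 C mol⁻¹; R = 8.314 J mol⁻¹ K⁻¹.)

Q = I·t = 0.02160 A × 58320 s = 1260 C.
n(e⁻) = Q/F = 1260 / 96500 = 0.01305 mol.
2 electrons are transferred per Cl₂ molecule, so n(Cl₂) = 0.01305 / 2 = 0.006527 mol.
V = nRT/P = (0.006527 × 8.314 × 309) / (129 × 10³ Pa) = 1.30 × 10⁻⁴ m³ = 0.130 L.

0.130 L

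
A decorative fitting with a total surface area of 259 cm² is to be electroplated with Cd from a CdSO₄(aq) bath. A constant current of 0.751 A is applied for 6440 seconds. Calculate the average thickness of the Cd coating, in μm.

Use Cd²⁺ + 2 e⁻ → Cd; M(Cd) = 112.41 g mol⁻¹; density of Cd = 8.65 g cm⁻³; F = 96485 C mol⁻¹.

Q = I·t = 0.7510 × 6440.0 = 4836 C; n(e⁻) = 0.05013 mol.
n(Cd) = n(e⁻)/2 = 0.02506 mol, so m = 0.02506 × 112.41 = 2.817 g.
Volume = m/ρ = 2.817 / 8.65 = 0.3257 cm³.
Thickness = V/A = 0.3257 / 259 = 0.00126 cm = 12.6 μm.

12.6 μm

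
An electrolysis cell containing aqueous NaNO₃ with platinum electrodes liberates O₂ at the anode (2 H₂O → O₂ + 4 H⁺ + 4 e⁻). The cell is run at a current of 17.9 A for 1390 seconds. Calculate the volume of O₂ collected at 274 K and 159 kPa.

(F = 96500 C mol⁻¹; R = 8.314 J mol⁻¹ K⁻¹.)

0.924 L

Q = I·t = 17.90 A × 1390.0 s = 24880 C.
n(e⁻) = Q/F = 24880 / 96500 = 0.2578 mol.
4 electrons are transferred per O₂ molecule, so n(O₂) = 0.2578 / 4 = 0.06446 mol.
V = nRT/P = (0.06446 × 8.314 × 274) / (159 × 10³ Pa) = 9.24 × 10⁻⁴ m³ = 0.924 L.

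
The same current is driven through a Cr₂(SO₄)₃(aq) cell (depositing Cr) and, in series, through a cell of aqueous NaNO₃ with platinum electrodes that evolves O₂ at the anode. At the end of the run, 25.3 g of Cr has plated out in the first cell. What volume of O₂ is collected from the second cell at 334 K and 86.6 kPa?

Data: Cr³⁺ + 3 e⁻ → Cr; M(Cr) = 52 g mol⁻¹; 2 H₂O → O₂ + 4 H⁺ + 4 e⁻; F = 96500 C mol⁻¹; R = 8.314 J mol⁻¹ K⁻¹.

11.7 L

n(Cr) = 25.3 / 52 = 0.4865 mol, so n(e⁻) = 3 × 0.4865 = 1.460 mol.
The cells are in series, so the same 1.460 mol of electrons passes through the second cell.
2 H₂O → O₂ + 4 H⁺ + 4 e⁻ — 4 mol e⁻ per mol O₂, so n(O₂) = 1.460/4 = 0.3649 mol.
V = nRT/P = (0.3649 × 8.314 × 334) / (86.6 × 10³) = 0.0117 m³ = 11.7 L.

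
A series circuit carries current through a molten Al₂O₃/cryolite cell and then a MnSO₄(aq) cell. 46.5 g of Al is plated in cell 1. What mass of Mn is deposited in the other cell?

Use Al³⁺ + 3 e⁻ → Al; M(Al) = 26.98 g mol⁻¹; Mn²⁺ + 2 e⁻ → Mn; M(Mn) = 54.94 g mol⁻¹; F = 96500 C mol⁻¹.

142 g

n(Al) = 46.5 / 26.98 = 1.723 mol.
Since Al³⁺ + 3 e⁻ → Al, n(e⁻) passed = 3 × 1.723 = 5.170 mol.
Cells in series carry the same charge, so the same 5.170 mol of electrons passes through cell 2.
Mn²⁺ + 2 e⁻ → Mn, so n(Mn) = 5.170 / 2 = 2.585 mol.
m(Mn) = 2.585 × 54.94 = 142 g.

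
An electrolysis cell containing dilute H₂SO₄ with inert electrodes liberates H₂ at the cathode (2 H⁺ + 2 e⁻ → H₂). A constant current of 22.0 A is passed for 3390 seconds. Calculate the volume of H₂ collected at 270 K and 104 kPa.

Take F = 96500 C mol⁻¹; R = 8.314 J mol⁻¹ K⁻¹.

Q = I·t = 22.00 A × 3390.0 s = 74580 C.
n(e⁻) = Q/F = 74580 / 96500 = 0.7728 mol.
2 electrons are transferred per H₂ molecule, so n(H₂) = 0.7728 / 2 = 0.3864 mol.
V = nRT/P = (0.3864 × 8.314 × 270) / (104 × 10³ Pa) = 0.00834 m³ = 8.34 L.

8.34 L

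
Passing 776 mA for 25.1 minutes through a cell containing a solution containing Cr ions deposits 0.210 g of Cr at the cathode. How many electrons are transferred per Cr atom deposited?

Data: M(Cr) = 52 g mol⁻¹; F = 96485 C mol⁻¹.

Q = I·t = 0.7760 A × 1506.0 s = 1169 C, so n(e⁻) = 1169/96485 = 0.01211 mol.
n(Cr) deposited = 0.210 / 52 = 0.004038 mol.
Electrons per atom = n(e⁻)/n(Cr) = 0.01211 / 0.004038 = 3.00 ≈ 3, so the ion is Cr³⁺.

3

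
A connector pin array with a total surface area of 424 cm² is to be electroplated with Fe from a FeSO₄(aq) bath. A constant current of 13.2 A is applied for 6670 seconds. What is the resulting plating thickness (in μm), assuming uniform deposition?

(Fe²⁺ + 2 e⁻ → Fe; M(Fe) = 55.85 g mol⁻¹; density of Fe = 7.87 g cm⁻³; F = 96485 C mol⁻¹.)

Q = I·t = 13.20 × 6670.0 = 88040 C; n(e⁻) = 0.9125 mol.
n(Fe) = n(e⁻)/2 = 0.4563 mol, so m = 0.4563 × 55.85 = 25.48 g.
Volume = m/ρ = 25.48 / 7.87 = 3.238 cm³.
Thickness = V/A = 3.238 / 424 = 0.00764 cm = 76.4 μm.

76.4 μm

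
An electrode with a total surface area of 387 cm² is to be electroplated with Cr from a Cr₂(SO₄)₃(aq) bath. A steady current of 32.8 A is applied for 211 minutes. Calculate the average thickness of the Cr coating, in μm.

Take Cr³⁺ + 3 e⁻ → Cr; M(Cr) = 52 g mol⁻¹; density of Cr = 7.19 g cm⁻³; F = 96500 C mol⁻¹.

Q = I·t = 32.80 × 12660 = 415200 C; n(e⁻) = 4.303 mol.
n(Cr) = n(e⁻)/3 = 1.434 mol, so m = 1.434 × 52 = 74.59 g.
Volume = m/ρ = 74.59 / 7.19 = 10.37 cm³.
Thickness = V/A = 10.37 / 387 = 0.0268 cm = 268 μm.

268 μm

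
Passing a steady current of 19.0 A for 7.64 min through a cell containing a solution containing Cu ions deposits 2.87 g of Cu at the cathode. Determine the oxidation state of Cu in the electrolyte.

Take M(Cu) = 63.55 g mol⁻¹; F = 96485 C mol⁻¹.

Q = I·t = 19.00 A × 458.40 s = 8710 C, so n(e⁻) = 8710/96485 = 0.09027 mol.
n(Cu) deposited = 2.87 / 63.55 = 0.04516 mol.
Electrons per atom = n(e⁻)/n(Cu) = 0.09027 / 0.04516 = 2.00 ≈ 2, so the ion is Cu²⁺.

+2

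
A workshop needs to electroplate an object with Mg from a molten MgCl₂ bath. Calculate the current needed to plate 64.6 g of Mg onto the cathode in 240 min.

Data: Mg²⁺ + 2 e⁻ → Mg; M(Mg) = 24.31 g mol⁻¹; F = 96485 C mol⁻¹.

n(Mg) = 64.6 / 24.31 = 2.657 mol.
n(e⁻) = 2 × 2.657 = 5.315 mol.
Q = n(e⁻)·F = 5.315 × 96485 = 512800 C.
I = Q/t = 512800 / 14400 s = 35.6 A.

35.6 A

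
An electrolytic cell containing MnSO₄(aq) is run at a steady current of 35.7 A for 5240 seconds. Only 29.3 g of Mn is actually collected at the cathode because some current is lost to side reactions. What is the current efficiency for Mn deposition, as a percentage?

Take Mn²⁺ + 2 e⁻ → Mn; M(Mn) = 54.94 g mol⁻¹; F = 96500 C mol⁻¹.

55.0 %

Q = I·t = 35.70 × 5240.0 = 187100 C; n(e⁻) = 187100/96500 = 1.939 mol.
Theoretical n(Mn) = n(e⁻)/2 = 0.9693 mol, i.e. m_theo = 0.9693 × 54.94 = 53.25 g.
Efficiency = m_actual / m_theo = 29.3 / 53.25 = 55.0 %.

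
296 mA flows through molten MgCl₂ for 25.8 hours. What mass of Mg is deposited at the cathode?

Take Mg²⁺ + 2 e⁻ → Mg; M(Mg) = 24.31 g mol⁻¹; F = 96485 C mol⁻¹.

Q = I·t = 0.2960 A × 92880 s = 27490 C.
n(e⁻) = Q/F = 27490 / 96485 = 0.2849 mol.
Mg²⁺ + 2 e⁻ → Mg, so n(Mg) = n(e⁻)/2 = 0.1425 mol.
m = n·M = 0.1425 × 24.31 = 3.46 g.

3.46 g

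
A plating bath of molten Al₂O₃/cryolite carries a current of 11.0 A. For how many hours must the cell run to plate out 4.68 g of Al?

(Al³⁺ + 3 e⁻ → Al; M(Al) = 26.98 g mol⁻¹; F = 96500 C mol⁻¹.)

n(Al) = m/M = 4.68 / 26.98 = 0.1735 mol.
Each Al atom requires 3 electrons, so n(e⁻) = 3 × 0.1735 = 0.5204 mol.
Q = n(e⁻)·F = 0.5204 × 96500 = 50220 C.
t = Q/I = 50220 / 11.00 A = 4565 s = 1.27 h.

1.27 h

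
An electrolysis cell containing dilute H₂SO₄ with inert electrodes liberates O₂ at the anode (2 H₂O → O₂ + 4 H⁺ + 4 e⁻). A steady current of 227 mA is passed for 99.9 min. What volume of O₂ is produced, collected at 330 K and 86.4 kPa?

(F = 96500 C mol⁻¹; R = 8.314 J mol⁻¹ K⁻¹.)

Q = I·t = 0.2270 A × 5994.0 s = 1361 C.
n(e⁻) = Q/F = 1361 / 96500 = 0.01410 mol.
4 electrons are transferred per O₂ molecule, so n(O₂) = 0.01410 / 4 = 0.003525 mol.
V = nRT/P = (0.003525 × 8.314 × 330) / (86.4 × 10³ Pa) = 1.12 × 10⁻⁴ m³ = 0.112 L.

0.112 L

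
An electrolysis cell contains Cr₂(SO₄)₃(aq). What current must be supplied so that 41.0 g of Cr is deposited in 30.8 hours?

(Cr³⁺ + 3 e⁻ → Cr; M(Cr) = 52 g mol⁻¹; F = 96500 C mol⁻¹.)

n(Cr) = 41.0 / 52 = 0.7885 mol.
n(e⁻) = 3 × 0.7885 = 2.365 mol.
Q = n(e⁻)·F = 2.365 × 96500 = 228300 C.
I = Q/t = 228300 / 110880 s = 2.06 A.

2.06 A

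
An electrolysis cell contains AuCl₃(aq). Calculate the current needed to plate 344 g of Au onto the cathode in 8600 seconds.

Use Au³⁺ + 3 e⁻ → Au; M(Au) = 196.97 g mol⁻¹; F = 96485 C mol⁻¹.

58.8 A

n(Au) = 344 / 196.97 = 1.746 mol.
n(e⁻) = 3 × 1.746 = 5.239 mol.
Q = n(e⁻)·F = 5.239 × 96485 = 505500 C.
I = Q/t = 505500 / 8600.0 s = 58.8 A.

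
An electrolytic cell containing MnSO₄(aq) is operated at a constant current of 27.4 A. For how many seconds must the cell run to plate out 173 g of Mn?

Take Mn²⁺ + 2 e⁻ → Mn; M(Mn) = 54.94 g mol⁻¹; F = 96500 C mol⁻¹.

n(Mn) = m/M = 173 / 54.94 = 3.149 mol.
Each Mn atom requires 2 electrons, so n(e⁻) = 2 × 3.149 = 6.298 mol.
Q = n(e⁻)·F = 6.298 × 96500 = 607700 C.
t = Q/I = 607700 / 27.40 A = 22180 s.

22200 s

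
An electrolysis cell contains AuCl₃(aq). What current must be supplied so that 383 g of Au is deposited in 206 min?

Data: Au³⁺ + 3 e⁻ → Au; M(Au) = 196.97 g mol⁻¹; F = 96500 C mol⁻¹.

45.5 A

n(Au) = 383 / 196.97 = 1.944 mol.
n(e⁻) = 3 × 1.944 = 5.833 mol.
Q = n(e⁻)·F = 5.833 × 96500 = 562900 C.
I = Q/t = 562900 / 12360 s = 45.5 A.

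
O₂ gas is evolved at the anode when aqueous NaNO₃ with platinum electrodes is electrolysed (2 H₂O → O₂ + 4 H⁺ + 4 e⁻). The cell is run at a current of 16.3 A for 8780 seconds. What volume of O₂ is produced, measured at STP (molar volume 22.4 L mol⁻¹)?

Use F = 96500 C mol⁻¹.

Q = I·t = 16.30 A × 8780.0 s = 143100 C.
n(e⁻) = Q/F = 143100 / 96500 = 1.483 mol.
4 electrons are transferred per O₂ molecule, so n(O₂) = 1.483 / 4 = 0.3708 mol.
V = n × V_m = 0.3708 × 22.4 = 8.31 L.

8.31 L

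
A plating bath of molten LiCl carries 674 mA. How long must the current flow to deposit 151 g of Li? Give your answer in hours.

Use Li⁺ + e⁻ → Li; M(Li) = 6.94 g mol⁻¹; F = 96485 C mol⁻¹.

n(Li) = m/M = 151 / 6.94 = 21.76 mol.
Each Li atom requires 1 electron, so n(e⁻) = 1 × 21.76 = 21.76 mol.
Q = n(e⁻)·F = 21.76 × 96485 = 2099000 C.
t = Q/I = 2099000 / 0.6740 A = 3115000 s = 865 h.

865 h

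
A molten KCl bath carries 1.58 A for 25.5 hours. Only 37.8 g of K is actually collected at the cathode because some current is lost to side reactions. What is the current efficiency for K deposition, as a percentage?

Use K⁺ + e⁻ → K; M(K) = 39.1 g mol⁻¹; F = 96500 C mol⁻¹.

64.3 %

Q = I·t = 1.580 × 91800 = 145000 C; n(e⁻) = 145000/96500 = 1.503 mol.
Theoretical n(K) = n(e⁻)/1 = 1.503 mol, i.e. m_theo = 1.503 × 39.1 = 58.77 g.
Efficiency = m_actual / m_theo = 37.8 / 58.77 = 64.3 %.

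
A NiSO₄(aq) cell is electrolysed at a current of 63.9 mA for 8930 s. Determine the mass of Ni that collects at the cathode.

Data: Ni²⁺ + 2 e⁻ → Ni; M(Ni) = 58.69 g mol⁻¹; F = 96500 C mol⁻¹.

0.174 g

Q = I·t = 0.06390 A × 8930.0 s = 570.6 C.
n(e⁻) = Q/F = 570.6 / 96500 = 0.005913 mol.
Ni²⁺ + 2 e⁻ → Ni, so n(Ni) = n(e⁻)/2 = 0.002957 mol.
m = n·M = 0.002957 × 58.69 = 0.174 g.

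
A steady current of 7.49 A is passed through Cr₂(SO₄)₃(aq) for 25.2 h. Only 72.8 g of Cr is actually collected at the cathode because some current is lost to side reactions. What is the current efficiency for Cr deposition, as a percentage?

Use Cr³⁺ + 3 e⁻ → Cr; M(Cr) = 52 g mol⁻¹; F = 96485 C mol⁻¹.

Q = I·t = 7.490 × 90720 = 679500 C; n(e⁻) = 679500/96485 = 7.042 mol.
Theoretical n(Cr) = n(e⁻)/3 = 2.347 mol, i.e. m_theo = 2.347 × 52 = 122.1 g.
Efficiency = m_actual / m_theo = 72.8 / 122.1 = 59.6 %.

59.6 %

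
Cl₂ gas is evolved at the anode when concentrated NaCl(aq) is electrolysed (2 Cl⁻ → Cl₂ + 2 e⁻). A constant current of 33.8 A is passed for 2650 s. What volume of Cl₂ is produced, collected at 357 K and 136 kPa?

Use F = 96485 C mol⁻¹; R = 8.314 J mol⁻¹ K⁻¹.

Q = I·t = 33.80 A × 2650.0 s = 89570 C.
n(e⁻) = Q/F = 89570 / 96485 = 0.9283 mol.
2 electrons are transferred per Cl₂ molecule, so n(Cl₂) = 0.9283 / 2 = 0.4642 mol.
V = nRT/P = (0.4642 × 8.314 × 357) / (136 × 10³ Pa) = 0.0101 m³ = 10.1 L.

10.1 L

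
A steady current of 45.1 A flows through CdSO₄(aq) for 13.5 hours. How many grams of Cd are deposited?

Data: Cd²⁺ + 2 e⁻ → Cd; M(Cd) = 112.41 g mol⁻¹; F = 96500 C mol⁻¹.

Q = I·t = 45.10 A × 48600 s = 2192000 C.
n(e⁻) = Q/F = 2192000 / 96500 = 22.71 mol.
Cd²⁺ + 2 e⁻ → Cd, so n(Cd) = n(e⁻)/2 = 11.36 mol.
m = n·M = 11.36 × 112.41 = 1280 g.

1280 g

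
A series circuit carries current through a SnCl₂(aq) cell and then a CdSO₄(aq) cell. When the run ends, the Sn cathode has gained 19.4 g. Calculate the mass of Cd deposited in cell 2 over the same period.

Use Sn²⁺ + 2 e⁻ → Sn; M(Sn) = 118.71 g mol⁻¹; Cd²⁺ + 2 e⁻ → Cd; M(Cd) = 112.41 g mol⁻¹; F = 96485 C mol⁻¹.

18.4 g

n(Sn) = 19.4 / 118.71 = 0.1634 mol.
Since Sn²⁺ + 2 e⁻ → Sn, n(e⁻) passed = 2 × 0.1634 = 0.3268 mol.
Cells in series carry the same charge, so the same 0.3268 mol of electrons passes through cell 2.
Cd²⁺ + 2 e⁻ → Cd, so n(Cd) = 0.3268 / 2 = 0.1634 mol.
m(Cd) = 0.1634 × 112.41 = 18.4 g.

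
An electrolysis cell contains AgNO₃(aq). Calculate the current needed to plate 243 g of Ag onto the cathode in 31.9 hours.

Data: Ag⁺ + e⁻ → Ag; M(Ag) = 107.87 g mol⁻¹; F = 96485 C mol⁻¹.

1.89 A

n(Ag) = 243 / 107.87 = 2.253 mol.
n(e⁻) = 1 × 2.253 = 2.253 mol.
Q = n(e⁻)·F = 2.253 × 96485 = 217400 C.
I = Q/t = 217400 / 114840 s = 1.89 A.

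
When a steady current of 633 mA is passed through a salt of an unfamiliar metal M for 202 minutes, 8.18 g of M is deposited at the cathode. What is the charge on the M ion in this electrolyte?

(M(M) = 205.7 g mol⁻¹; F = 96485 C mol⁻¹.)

Q = I·t = 0.6330 A × 12120 s = 7672 C, so n(e⁻) = 7672/96485 = 0.07951 mol.
n(M) deposited = 8.18 / 205.7 = 0.03977 mol.
Electrons per atom = n(e⁻)/n(M) = 0.07951 / 0.03977 = 2.00 ≈ 2, so the ion is M²⁺.

+2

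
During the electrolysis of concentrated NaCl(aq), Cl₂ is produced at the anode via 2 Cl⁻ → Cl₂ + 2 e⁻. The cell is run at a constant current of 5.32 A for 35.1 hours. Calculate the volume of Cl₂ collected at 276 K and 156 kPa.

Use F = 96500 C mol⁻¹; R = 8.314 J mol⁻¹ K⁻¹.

Q = I·t = 5.320 A × 126360 s = 672200 C.
n(e⁻) = Q/F = 672200 / 96500 = 6.966 mol.
2 electrons are transferred per Cl₂ molecule, so n(Cl₂) = 6.966 / 2 = 3.483 mol.
V = nRT/P = (3.483 × 8.314 × 276) / (156 × 10³ Pa) = 0.0512 m³ = 51.2 L.

51.2 L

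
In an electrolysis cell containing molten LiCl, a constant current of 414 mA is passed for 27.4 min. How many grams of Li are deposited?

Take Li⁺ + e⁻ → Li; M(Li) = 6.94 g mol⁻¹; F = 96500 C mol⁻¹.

Q = I·t = 0.4140 A × 1644.0 s = 680.6 C.
n(e⁻) = Q/F = 680.6 / 96500 = 0.007053 mol.
Li⁺ + e⁻ → Li, so n(Li) = n(e⁻)/1 = 0.007053 mol.
m = n·M = 0.007053 × 6.94 = 0.0489 g.

0.0489 g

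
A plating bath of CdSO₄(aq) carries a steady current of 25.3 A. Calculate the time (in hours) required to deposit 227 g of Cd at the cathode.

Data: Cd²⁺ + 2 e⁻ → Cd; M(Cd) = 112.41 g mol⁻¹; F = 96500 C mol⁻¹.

4.28 h

n(Cd) = m/M = 227 / 112.41 = 2.019 mol.
Each Cd atom requires 2 electrons, so n(e⁻) = 2 × 2.019 = 4.039 mol.
Q = n(e⁻)·F = 4.039 × 96500 = 389700 C.
t = Q/I = 389700 / 25.30 A = 15400 s = 4.28 h.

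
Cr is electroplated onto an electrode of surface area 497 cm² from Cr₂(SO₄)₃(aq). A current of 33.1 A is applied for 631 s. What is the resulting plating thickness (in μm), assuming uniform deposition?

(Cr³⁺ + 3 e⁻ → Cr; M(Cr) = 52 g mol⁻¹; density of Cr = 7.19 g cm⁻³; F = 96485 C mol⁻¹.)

10.5 μm

Q = I·t = 33.10 × 631.00 = 20890 C; n(e⁻) = 0.2165 mol.
n(Cr) = n(e⁻)/3 = 0.07216 mol, so m = 0.07216 × 52 = 3.752 g.
Volume = m/ρ = 3.752 / 7.19 = 0.5219 cm³.
Thickness = V/A = 0.5219 / 497 = 0.00105 cm = 10.5 μm.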